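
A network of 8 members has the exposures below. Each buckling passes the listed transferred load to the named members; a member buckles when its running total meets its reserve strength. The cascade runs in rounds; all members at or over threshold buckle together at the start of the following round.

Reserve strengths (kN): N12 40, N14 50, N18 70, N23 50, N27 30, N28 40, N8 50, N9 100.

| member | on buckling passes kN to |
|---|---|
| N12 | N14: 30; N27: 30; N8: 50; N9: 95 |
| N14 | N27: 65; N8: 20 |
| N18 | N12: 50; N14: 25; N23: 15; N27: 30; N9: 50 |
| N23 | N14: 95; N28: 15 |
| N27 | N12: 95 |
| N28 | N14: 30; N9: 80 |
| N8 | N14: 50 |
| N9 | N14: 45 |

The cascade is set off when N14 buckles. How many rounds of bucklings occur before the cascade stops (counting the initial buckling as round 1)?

4

Round 1 — N14 buckles (initial).
  N27: +65 → 65 ≥ 30
  N8: +20 → 20 < 50
Round 2 — N27 buckles.
  N12: +95 → 95 ≥ 40
Round 3 — N12 buckles.
  N8: +50 → 70 ≥ 50
  N9: +95 → 95 < 100
Round 4 — N8 buckles.
No further bucklings.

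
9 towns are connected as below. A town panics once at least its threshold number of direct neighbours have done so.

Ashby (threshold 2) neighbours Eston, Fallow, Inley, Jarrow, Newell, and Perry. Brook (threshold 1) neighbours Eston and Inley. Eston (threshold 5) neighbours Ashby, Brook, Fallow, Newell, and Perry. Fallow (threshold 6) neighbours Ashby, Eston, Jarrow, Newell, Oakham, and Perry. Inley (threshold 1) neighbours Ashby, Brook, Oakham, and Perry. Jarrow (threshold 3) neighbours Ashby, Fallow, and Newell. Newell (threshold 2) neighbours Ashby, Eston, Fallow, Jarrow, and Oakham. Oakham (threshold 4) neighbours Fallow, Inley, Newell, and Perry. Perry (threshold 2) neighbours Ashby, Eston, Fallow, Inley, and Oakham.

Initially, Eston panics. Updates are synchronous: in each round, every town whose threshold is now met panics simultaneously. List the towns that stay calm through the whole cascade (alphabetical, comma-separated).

Round 1 — Eston panics (initial).
Round 2 — checking thresholds:
  Ashby: 1 of 6 neighbours < 2, holds.
  Brook: 1 of 2 neighbours ≥ 1, panics.
  Fallow: 1 of 6 neighbours < 6, holds.
  Newell: 1 of 5 neighbours < 2, holds.
  Perry: 1 of 5 neighbours < 2, holds.
Round 3 — checking thresholds:
  Ashby: 1 of 6 neighbours < 2, holds.
  Fallow: 1 of 6 neighbours < 6, holds.
  Inley: 1 of 4 neighbours ≥ 1, panics.
  Newell: 1 of 5 neighbours < 2, holds.
  Perry: 1 of 5 neighbours < 2, holds.
Round 4 — checking thresholds:
  Ashby: 2 of 6 neighbours ≥ 2, panics.
  Fallow: 1 of 6 neighbours < 6, holds.
  Newell: 1 of 5 neighbours < 2, holds.
  Oakham: 1 of 4 neighbours < 4, holds.
  Perry: 2 of 5 neighbours ≥ 2, panics.
Round 5 — checking thresholds:
  Fallow: 3 of 6 neighbours < 6, holds.
  Jarrow: 1 of 3 neighbours < 3, holds.
  Newell: 2 of 5 neighbours ≥ 2, panics.
  Oakham: 2 of 4 neighbours < 4, holds.
Round 6 — no new panics; cascade stops.

Fallow, Jarrow, Oakham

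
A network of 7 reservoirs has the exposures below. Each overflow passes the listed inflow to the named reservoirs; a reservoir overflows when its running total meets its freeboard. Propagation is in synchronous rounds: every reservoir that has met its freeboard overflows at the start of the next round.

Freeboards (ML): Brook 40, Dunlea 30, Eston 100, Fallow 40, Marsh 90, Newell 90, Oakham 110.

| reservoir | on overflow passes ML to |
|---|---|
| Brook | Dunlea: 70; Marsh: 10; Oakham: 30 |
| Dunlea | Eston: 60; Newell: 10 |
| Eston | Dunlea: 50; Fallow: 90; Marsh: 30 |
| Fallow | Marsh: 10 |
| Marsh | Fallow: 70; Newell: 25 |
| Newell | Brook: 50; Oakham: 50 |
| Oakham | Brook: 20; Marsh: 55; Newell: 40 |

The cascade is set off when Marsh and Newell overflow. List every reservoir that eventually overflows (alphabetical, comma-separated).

Brook, Dunlea, Fallow, Marsh, Newell

Round 1 — Marsh, Newell overflow (initial).
  Brook: +50 → 50 ≥ 40
  Fallow: +70 → 70 ≥ 40
  Oakham: +50 → 50 < 110
Round 2 — Brook, Fallow overflow.
  Dunlea: +70 → 70 ≥ 30
  Oakham: +30 → 80 < 110
Round 3 — Dunlea overflows.
  Eston: +60 → 60 < 100
No further overflows.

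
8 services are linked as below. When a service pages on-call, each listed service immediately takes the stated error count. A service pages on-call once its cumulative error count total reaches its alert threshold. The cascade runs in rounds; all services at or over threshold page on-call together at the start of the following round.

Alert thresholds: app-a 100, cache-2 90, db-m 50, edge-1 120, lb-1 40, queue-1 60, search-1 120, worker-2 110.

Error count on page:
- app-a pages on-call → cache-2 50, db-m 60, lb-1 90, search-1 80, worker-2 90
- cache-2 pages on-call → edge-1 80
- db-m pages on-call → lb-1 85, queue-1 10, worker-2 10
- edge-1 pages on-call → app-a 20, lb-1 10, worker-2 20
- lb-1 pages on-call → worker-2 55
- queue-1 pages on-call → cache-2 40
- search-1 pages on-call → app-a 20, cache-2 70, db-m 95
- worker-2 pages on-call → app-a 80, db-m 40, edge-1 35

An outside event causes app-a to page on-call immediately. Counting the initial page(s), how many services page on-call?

Round 1 — app-a pages on-call (initial).
  cache-2: +50 → 50 < 90
  db-m: +60 → 60 ≥ 50
  lb-1: +90 → 90 ≥ 40
  search-1: +80 → 80 < 120
  worker-2: +90 → 90 < 110
Round 2 — db-m, lb-1 page on-call.
  queue-1: +10 → 10 < 60
  worker-2: +10+55 → 155 ≥ 110
Round 3 — worker-2 pages on-call.
  edge-1: +35 → 35 < 120
No further pages.

4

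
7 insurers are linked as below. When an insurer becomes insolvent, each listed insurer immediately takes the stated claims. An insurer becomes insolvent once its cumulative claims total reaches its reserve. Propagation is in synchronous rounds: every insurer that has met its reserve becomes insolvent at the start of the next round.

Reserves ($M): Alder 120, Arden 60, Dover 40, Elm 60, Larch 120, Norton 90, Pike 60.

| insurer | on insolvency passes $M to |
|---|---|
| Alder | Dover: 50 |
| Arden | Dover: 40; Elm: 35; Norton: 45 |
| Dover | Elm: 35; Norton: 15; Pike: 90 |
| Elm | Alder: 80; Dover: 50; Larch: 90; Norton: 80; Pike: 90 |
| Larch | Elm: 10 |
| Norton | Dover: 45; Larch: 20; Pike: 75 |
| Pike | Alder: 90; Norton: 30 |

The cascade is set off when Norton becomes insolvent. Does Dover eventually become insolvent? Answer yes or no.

Round 1 — Norton becomes insolvent (initial).
  Dover: +45 → 45 ≥ 40
  Larch: +20 → 20 < 120
  Pike: +75 → 75 ≥ 60
Round 2 — Dover, Pike become insolvent.
  Alder: +90 → 90 < 120
  Elm: +35 → 35 < 60
No further insolvencies.

yes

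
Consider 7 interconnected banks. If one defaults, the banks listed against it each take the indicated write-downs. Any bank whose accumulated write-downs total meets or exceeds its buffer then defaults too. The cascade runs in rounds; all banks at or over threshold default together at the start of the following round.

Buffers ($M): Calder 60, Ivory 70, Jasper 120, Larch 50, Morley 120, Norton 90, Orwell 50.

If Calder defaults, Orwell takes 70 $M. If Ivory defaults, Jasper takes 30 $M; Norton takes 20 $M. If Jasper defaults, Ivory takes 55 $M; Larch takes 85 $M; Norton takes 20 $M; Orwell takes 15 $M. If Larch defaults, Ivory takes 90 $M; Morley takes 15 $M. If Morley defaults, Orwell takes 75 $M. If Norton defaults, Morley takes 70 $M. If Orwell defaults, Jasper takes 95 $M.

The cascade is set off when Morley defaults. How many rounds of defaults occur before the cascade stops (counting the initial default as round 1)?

2

Round 1 — Morley defaults (initial).
  Orwell: +75 → 75 ≥ 50
Round 2 — Orwell defaults.
  Jasper: +95 → 95 < 120
No further defaults.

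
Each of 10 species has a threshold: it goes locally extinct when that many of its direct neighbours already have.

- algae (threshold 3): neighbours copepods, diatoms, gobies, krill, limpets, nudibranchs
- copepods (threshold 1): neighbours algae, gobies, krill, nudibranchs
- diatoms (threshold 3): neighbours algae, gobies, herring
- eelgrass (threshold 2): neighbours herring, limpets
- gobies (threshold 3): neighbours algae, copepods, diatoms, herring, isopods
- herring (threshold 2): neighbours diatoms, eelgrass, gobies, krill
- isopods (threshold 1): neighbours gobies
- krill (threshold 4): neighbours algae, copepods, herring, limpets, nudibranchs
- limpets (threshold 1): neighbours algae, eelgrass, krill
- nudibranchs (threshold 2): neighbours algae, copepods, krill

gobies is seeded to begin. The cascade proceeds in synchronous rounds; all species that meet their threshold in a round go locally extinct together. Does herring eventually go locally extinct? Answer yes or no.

no

Round 1 — gobies goes locally extinct (initial).
Round 2 — checking thresholds:
  algae: 1 of 6 neighbours < 3, below threshold.
  copepods: 1 of 4 neighbours ≥ 1, goes locally extinct.
  diatoms: 1 of 3 neighbours < 3, below threshold.
  herring: 1 of 4 neighbours < 2, below threshold.
  isopods: 1 of 1 neighbours ≥ 1, goes locally extinct.
Round 3 — no new extinctions; cascade stops.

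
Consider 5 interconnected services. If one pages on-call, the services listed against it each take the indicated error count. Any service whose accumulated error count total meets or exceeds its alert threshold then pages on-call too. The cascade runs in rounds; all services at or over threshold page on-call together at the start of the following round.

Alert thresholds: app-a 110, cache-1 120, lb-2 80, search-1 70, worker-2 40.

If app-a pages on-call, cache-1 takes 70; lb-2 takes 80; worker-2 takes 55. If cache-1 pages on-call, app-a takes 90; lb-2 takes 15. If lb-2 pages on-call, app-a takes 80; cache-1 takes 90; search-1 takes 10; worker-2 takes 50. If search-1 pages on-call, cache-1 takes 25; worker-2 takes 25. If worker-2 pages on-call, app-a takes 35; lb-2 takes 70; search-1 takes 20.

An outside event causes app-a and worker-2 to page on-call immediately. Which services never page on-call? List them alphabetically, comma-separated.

Round 1 — app-a, worker-2 page on-call (initial).
  cache-1: +70 → 70 < 120
  lb-2: +80+70 → 150 ≥ 80
  search-1: +20 → 20 < 70
Round 2 — lb-2 pages on-call.
  cache-1: +90 → 160 ≥ 120
  search-1: +10 → 30 < 70
Round 3 — cache-1 pages on-call.
No further pages.

search-1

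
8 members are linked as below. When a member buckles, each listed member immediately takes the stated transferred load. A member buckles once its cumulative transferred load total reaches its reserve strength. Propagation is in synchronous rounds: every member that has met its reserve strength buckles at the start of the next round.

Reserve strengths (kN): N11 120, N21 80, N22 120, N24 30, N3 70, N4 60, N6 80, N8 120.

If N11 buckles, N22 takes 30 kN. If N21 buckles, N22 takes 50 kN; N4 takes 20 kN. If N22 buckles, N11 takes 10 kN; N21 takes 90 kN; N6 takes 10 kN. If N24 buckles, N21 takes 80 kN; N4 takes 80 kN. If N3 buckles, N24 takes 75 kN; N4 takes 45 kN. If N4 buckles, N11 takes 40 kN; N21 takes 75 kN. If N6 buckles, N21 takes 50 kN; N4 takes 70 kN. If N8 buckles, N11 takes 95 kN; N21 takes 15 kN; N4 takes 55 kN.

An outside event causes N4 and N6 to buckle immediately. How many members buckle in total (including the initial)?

3

Round 1 — N4, N6 buckle (initial).
  N11: +40 → 40 < 120
  N21: +75+50 → 125 ≥ 80
Round 2 — N21 buckles.
  N22: +50 → 50 < 120
No further bucklings.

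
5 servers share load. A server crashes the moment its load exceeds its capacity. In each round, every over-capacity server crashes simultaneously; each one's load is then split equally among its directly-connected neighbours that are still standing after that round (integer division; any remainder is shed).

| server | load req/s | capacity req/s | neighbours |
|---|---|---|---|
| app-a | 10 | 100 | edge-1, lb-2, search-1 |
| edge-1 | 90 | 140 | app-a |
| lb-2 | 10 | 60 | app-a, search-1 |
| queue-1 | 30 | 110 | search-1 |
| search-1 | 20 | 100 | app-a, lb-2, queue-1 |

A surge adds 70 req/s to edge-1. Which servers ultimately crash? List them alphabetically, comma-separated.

Round 1 — edge-1 at 160 > 140. edge-1 crashes.
  edge-1 sheds 160 req/s to app-a: 160 each.
    app-a: 10+160 = 170 > 100
Round 2 — app-a crashes.
  app-a sheds 170 req/s to lb-2, search-1: 85 each.
    lb-2: 10+85 = 95 > 60
    search-1: 20+85 = 105 > 100
Round 3 — lb-2, search-1 crash.
  lb-2 sheds 95 req/s: no online neighbours, lost.
  search-1 sheds 105 req/s to queue-1: 105 each.
    queue-1: 30+105 = 135 > 110
Round 4 — queue-1 crashes.
  queue-1 sheds 135 req/s: no online neighbours, lost.
No further crashes.

app-a, edge-1, lb-2, queue-1, search-1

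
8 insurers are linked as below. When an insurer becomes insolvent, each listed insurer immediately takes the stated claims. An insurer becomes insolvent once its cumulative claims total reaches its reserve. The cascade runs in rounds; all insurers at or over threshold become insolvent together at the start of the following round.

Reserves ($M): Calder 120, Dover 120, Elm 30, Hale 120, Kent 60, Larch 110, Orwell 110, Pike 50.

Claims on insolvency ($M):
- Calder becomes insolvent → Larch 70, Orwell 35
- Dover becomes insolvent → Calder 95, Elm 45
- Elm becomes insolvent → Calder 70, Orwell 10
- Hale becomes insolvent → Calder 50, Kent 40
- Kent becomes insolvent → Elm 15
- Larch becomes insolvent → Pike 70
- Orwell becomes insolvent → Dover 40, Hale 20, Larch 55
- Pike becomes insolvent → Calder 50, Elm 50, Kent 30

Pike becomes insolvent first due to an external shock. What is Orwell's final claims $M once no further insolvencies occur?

45

Round 1 — Pike becomes insolvent (initial).
  Calder: +50 → 50 < 120
  Elm: +50 → 50 ≥ 30
  Kent: +30 → 30 < 60
Round 2 — Elm becomes insolvent.
  Calder: +70 → 120 ≥ 120
  Orwell: +10 → 10 < 110
Round 3 — Calder becomes insolvent.
  Larch: +70 → 70 < 110
  Orwell: +35 → 45 < 110
No further insolvencies.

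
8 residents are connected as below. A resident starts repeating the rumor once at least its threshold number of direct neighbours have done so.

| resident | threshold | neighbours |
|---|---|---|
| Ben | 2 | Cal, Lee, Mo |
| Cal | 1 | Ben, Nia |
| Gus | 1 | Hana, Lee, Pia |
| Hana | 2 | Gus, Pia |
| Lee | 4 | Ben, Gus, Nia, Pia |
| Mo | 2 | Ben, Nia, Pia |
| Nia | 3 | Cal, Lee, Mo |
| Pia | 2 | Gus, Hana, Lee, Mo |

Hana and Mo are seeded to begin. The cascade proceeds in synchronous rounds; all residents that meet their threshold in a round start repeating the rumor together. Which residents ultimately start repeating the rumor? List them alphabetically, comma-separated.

Round 1 — Hana, Mo start repeating the rumor (initial).
Round 2 — checking thresholds:
  Ben: 1 of 3 neighbours < 2, below threshold.
  Gus: 1 of 3 neighbours ≥ 1, starts repeating the rumor.
  Nia: 1 of 3 neighbours < 3, below threshold.
  Pia: 2 of 4 neighbours ≥ 2, starts repeating the rumor.
Round 3 — no new spreads; cascade stops.

Gus, Hana, Mo, Pia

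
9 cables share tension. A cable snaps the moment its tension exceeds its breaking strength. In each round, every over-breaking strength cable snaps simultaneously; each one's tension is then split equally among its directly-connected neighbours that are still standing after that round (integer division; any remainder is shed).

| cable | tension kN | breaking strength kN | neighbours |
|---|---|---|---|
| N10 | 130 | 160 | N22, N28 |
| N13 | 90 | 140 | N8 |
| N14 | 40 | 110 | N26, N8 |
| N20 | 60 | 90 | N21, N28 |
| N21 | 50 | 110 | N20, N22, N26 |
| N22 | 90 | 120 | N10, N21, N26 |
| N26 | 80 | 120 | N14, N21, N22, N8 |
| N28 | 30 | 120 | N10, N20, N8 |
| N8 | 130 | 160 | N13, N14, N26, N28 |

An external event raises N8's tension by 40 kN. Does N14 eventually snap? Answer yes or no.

Round 1 — N8 at 170 > 160. N8 snaps.
  N8 sheds 170 kN to N13, N14, N26, N28: 42 each (2 lost).
    N13: 90+42 = 132 ≤ 140
    N14: 40+42 = 82 ≤ 110
    N26: 80+42 = 122 > 120
    N28: 30+42 = 72 ≤ 120
Round 2 — N26 snaps.
  N26 sheds 122 kN to N14, N21, N22: 40 each (2 lost).
    N14: 82+40 = 122 > 110
    N21: 50+40 = 90 ≤ 110
    N22: 90+40 = 130 > 120
Round 3 — N14, N22 snap.
  N14 sheds 122 kN: no online neighbours, lost.
  N22 sheds 130 kN to N10, N21: 65 each.
    N10: 130+65 = 195 > 160
    N21: 90+65 = 155 > 110
Round 4 — N10, N21 snap.
  N10 sheds 195 kN to N28: 195 each.
    N28: 72+195 = 267 > 120
  N21 sheds 155 kN to N20: 155 each.
    N20: 60+155 = 215 > 90
Round 5 — N20, N28 snap.
  N20 sheds 215 kN: no online neighbours, lost.
  N28 sheds 267 kN: no online neighbours, lost.
No further breaks.

yes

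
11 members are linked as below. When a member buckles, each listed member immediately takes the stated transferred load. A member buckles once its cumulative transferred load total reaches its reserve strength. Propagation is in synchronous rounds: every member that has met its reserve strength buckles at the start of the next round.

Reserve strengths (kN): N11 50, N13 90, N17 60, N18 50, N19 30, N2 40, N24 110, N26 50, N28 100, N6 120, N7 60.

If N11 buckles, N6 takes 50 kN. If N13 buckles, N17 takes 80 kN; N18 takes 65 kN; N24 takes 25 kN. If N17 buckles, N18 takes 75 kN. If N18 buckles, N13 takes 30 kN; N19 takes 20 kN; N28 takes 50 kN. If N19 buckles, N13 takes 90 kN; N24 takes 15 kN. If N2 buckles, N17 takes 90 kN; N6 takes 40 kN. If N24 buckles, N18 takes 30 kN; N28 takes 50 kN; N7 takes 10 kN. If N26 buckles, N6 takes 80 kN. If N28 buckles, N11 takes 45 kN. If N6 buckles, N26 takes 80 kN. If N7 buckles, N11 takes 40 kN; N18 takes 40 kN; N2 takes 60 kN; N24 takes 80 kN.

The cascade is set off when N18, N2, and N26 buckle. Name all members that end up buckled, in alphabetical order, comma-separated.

N17, N18, N2, N26, N6

Round 1 — N18, N2, N26 buckle (initial).
  N13: +30 → 30 < 90
  N17: +90 → 90 ≥ 60
  N19: +20 → 20 < 30
  N28: +50 → 50 < 100
  N6: +40+80 → 120 ≥ 120
Round 2 — N17, N6 buckle.
No further bucklings.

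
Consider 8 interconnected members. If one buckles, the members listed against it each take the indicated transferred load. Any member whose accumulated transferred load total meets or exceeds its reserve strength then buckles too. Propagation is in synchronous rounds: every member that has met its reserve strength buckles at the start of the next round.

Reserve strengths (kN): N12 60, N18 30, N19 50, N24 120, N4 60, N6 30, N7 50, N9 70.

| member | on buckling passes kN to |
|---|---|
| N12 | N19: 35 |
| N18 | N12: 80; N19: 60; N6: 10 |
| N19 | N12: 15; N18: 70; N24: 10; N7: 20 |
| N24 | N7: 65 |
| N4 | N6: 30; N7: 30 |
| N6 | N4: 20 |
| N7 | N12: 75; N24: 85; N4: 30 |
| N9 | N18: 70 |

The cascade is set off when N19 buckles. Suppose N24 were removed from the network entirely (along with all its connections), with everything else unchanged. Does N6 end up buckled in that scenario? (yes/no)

With N24 removed:
Round 1 — N19 buckles (initial).
  N12: +15 → 15 < 60
  N18: +70 → 70 ≥ 30
  N7: +20 → 20 < 50
Round 2 — N18 buckles.
  N12: +80 → 95 ≥ 60
  N6: +10 → 10 < 30
Round 3 — N12 buckles.
No further bucklings.

no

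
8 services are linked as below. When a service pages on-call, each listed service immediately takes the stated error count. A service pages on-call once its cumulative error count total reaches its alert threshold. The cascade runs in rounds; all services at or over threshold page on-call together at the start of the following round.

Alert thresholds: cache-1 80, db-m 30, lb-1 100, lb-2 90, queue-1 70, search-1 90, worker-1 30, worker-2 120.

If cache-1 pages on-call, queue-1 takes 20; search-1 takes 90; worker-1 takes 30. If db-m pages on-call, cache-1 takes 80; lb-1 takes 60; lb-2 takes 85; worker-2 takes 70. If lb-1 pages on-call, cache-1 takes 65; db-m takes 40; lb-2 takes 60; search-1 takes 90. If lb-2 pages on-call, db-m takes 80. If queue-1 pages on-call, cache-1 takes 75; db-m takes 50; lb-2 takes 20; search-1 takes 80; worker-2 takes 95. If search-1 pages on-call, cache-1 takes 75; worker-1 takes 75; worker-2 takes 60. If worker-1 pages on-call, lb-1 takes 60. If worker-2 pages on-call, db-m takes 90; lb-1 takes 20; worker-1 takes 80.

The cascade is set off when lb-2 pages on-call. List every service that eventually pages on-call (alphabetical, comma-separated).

Round 1 — lb-2 pages on-call (initial).
  db-m: +80 → 80 ≥ 30
Round 2 — db-m pages on-call.
  cache-1: +80 → 80 ≥ 80
  lb-1: +60 → 60 < 100
  worker-2: +70 → 70 < 120
Round 3 — cache-1 pages on-call.
  queue-1: +20 → 20 < 70
  search-1: +90 → 90 ≥ 90
  worker-1: +30 → 30 ≥ 30
Round 4 — search-1, worker-1 page on-call.
  lb-1: +60 → 120 ≥ 100
  worker-2: +60 → 130 ≥ 120
Round 5 — lb-1, worker-2 page on-call.
No further pages.

cache-1, db-m, lb-1, lb-2, search-1, worker-1, worker-2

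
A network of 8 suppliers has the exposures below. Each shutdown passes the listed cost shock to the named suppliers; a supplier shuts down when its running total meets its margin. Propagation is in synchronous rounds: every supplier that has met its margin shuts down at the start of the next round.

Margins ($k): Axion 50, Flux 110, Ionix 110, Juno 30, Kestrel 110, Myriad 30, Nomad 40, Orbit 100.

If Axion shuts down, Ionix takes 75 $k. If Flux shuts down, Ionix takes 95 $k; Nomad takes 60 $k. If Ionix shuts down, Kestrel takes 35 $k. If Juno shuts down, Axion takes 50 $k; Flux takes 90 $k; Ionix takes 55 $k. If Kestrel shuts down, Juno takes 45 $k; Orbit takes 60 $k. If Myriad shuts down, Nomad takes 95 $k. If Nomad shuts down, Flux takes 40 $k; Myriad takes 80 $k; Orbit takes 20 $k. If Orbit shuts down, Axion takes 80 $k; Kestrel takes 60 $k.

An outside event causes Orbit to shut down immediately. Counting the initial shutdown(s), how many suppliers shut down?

Round 1 — Orbit shuts down (initial).
  Axion: +80 → 80 ≥ 50
  Kestrel: +60 → 60 < 110
Round 2 — Axion shuts down.
  Ionix: +75 → 75 < 110
No further shutdowns.

2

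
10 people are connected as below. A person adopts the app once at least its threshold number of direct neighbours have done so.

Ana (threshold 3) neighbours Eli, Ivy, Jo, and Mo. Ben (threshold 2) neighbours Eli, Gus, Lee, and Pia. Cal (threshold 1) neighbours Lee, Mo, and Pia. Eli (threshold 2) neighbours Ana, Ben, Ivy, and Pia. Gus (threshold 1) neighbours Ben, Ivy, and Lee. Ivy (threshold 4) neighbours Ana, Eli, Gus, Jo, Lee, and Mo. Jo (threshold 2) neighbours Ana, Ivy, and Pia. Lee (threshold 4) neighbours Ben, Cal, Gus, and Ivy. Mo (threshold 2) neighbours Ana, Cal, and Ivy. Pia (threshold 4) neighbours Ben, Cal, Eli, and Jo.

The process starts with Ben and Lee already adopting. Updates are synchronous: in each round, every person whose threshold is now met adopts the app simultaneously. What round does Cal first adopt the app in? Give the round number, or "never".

Round 1 — Ben, Lee adopt the app (initial).
Round 2 — checking thresholds:
  Cal: 1 of 3 neighbours ≥ 1, adopts the app.
  Eli: 1 of 4 neighbours < 2, holds.
  Gus: 2 of 3 neighbours ≥ 1, adopts the app.
  Ivy: 1 of 6 neighbours < 4, holds.
  Pia: 1 of 4 neighbours < 4, holds.
Round 3 — no new adoptions; cascade stops.

2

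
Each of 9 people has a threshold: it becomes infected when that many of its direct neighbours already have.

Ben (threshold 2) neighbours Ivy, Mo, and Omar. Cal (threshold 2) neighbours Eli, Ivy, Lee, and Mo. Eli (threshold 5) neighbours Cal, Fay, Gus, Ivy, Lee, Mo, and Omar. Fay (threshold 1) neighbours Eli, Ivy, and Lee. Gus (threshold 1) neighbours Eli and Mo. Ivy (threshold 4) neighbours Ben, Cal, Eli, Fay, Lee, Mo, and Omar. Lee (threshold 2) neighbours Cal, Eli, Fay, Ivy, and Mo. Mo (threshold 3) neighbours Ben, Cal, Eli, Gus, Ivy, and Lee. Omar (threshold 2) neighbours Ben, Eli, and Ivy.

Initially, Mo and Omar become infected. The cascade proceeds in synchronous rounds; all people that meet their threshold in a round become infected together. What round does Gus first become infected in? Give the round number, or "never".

2

Round 1 — Mo, Omar become infected (initial).
Round 2 — checking thresholds:
  Ben: 2 of 3 neighbours ≥ 2, becomes infected.
  Cal: 1 of 4 neighbours < 2, below threshold.
  Eli: 2 of 7 neighbours < 5, below threshold.
  Gus: 1 of 2 neighbours ≥ 1, becomes infected.
  Ivy: 2 of 7 neighbours < 4, below threshold.
  Lee: 1 of 5 neighbours < 2, below threshold.
Round 3 — no new infections; cascade stops.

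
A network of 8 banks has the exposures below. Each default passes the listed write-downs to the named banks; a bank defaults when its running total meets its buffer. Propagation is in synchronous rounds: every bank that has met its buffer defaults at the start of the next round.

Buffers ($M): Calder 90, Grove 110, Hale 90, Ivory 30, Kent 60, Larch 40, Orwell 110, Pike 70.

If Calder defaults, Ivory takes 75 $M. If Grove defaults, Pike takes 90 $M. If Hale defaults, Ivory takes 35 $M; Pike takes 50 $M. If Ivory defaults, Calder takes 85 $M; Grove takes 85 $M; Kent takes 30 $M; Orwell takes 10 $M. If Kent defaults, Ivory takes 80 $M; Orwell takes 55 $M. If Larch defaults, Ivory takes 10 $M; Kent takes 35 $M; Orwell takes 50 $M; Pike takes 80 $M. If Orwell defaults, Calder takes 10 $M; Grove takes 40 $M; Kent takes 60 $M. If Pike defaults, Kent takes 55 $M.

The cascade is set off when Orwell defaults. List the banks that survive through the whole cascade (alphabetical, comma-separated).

Round 1 — Orwell defaults (initial).
  Calder: +10 → 10 < 90
  Grove: +40 → 40 < 110
  Kent: +60 → 60 ≥ 60
Round 2 — Kent defaults.
  Ivory: +80 → 80 ≥ 30
Round 3 — Ivory defaults.
  Calder: +85 → 95 ≥ 90
  Grove: +85 → 125 ≥ 110
Round 4 — Calder, Grove default.
  Pike: +90 → 90 ≥ 70
Round 5 — Pike defaults.
No further defaults.

Hale, Larch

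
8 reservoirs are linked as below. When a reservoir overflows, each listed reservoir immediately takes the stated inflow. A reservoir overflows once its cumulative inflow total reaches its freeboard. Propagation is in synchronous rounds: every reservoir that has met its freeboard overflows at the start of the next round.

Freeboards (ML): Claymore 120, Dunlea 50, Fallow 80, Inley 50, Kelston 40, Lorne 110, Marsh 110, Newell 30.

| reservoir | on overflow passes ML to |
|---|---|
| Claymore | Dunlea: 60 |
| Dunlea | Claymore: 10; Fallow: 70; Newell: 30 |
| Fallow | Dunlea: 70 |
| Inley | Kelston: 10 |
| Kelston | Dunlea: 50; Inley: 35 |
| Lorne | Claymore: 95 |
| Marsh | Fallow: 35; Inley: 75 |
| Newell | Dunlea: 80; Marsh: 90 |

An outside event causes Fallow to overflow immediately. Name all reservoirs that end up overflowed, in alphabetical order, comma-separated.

Dunlea, Fallow, Newell

Round 1 — Fallow overflows (initial).
  Dunlea: +70 → 70 ≥ 50
Round 2 — Dunlea overflows.
  Claymore: +10 → 10 < 120
  Newell: +30 → 30 ≥ 30
Round 3 — Newell overflows.
  Marsh: +90 → 90 < 110
No further overflows.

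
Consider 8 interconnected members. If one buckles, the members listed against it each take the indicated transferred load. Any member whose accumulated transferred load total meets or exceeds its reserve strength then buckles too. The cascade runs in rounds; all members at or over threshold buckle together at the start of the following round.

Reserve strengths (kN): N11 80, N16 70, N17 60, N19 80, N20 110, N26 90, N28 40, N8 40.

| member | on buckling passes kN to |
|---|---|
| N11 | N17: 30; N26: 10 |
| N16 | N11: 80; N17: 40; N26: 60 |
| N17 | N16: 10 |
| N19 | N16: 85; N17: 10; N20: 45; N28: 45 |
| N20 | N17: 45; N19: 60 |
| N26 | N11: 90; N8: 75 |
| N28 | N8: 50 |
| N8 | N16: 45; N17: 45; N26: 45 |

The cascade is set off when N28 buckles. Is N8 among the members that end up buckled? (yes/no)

yes

Round 1 — N28 buckles (initial).
  N8: +50 → 50 ≥ 40
Round 2 — N8 buckles.
  N16: +45 → 45 < 70
  N17: +45 → 45 < 60
  N26: +45 → 45 < 90
No further bucklings.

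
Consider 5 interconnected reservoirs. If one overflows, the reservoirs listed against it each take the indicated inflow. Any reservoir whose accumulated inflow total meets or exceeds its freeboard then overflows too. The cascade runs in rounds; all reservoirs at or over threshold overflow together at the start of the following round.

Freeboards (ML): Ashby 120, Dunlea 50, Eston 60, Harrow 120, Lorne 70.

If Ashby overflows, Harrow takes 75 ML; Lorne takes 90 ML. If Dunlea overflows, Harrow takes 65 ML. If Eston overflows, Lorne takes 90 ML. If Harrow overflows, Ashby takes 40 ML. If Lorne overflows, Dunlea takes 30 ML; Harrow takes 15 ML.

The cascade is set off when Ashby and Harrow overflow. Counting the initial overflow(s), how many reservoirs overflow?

Round 1 — Ashby, Harrow overflow (initial).
  Lorne: +90 → 90 ≥ 70
Round 2 — Lorne overflows.
  Dunlea: +30 → 30 < 50
No further overflows.

3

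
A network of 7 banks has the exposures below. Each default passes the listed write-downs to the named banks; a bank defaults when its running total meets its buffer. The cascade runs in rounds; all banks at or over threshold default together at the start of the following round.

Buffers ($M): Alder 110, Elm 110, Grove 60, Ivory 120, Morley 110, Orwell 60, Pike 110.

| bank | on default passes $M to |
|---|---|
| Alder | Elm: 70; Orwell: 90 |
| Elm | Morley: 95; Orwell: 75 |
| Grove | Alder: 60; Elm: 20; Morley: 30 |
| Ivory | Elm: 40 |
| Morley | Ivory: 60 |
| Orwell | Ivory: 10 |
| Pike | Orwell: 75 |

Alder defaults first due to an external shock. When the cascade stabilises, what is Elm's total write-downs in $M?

Round 1 — Alder defaults (initial).
  Elm: +70 → 70 < 110
  Orwell: +90 → 90 ≥ 60
Round 2 — Orwell defaults.
  Ivory: +10 → 10 < 120
No further defaults.

70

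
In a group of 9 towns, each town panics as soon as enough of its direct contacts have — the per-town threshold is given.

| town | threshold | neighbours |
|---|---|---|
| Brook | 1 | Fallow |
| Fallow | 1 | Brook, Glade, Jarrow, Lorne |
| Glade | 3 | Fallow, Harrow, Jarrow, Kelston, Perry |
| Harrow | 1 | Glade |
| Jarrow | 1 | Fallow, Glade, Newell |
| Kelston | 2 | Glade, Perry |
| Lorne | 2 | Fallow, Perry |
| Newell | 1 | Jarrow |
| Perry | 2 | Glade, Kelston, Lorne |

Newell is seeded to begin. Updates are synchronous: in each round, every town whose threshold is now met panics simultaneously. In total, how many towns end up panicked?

Round 1 — Newell panics (initial).
Round 2 — checking thresholds:
  Jarrow: 1 of 3 neighbours ≥ 1, panics.
Round 3 — checking thresholds:
  Fallow: 1 of 4 neighbours ≥ 1, panics.
  Glade: 1 of 5 neighbours < 3, below threshold.
Round 4 — checking thresholds:
  Brook: 1 of 1 neighbours ≥ 1, panics.
  Glade: 2 of 5 neighbours < 3, below threshold.
  Lorne: 1 of 2 neighbours < 2, below threshold.
Round 5 — no new panics; cascade stops.

4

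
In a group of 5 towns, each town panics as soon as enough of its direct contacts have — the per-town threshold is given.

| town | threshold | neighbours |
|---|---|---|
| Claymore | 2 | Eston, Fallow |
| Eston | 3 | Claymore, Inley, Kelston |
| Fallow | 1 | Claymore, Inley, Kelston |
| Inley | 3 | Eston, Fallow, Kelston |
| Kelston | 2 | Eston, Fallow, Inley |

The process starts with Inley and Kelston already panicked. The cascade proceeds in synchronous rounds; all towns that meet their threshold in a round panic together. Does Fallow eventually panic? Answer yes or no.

yes

Round 1 — Inley, Kelston panic (initial).
Round 2 — checking thresholds:
  Eston: 2 of 3 neighbours < 3, holds.
  Fallow: 2 of 3 neighbours ≥ 1, panics.
Round 3 — no new panics; cascade stops.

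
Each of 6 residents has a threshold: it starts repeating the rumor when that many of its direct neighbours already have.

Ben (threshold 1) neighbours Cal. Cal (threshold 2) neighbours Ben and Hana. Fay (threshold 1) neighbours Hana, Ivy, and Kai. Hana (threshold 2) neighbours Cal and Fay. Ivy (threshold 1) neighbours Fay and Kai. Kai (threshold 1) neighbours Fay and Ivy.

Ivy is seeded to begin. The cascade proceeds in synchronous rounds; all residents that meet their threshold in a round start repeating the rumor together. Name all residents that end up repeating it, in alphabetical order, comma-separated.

Fay, Ivy, Kai

Round 1 — Ivy starts repeating the rumor (initial).
Round 2 — checking thresholds:
  Fay: 1 of 3 neighbours ≥ 1, starts repeating the rumor.
  Kai: 1 of 2 neighbours ≥ 1, starts repeating the rumor.
Round 3 — no new spreads; cascade stops.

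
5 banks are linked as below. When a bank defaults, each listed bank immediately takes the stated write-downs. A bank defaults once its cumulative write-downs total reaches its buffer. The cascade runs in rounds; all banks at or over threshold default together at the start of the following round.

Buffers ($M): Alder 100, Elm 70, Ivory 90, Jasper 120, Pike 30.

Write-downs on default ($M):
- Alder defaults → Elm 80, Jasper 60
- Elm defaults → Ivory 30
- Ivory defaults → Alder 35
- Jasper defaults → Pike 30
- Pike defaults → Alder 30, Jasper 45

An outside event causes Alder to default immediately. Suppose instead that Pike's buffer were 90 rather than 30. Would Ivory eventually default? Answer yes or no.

no

With Pike's buffer at 90:
Round 1 — Alder defaults (initial).
  Elm: +80 → 80 ≥ 70
  Jasper: +60 → 60 < 120
Round 2 — Elm defaults.
  Ivory: +30 → 30 < 90
No further defaults.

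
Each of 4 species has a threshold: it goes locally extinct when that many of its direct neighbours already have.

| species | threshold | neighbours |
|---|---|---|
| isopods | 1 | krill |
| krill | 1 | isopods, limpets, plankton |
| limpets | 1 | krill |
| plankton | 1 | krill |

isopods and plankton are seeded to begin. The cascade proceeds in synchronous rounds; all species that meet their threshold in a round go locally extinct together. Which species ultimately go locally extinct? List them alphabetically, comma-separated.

isopods, krill, limpets, plankton

Round 1 — isopods, plankton go locally extinct (initial).
Round 2 — checking thresholds:
  krill: 2 of 3 neighbours ≥ 1, goes locally extinct.
Round 3 — checking thresholds:
  limpets: 1 of 1 neighbours ≥ 1, goes locally extinct.
Round 4 — no new extinctions; cascade stops.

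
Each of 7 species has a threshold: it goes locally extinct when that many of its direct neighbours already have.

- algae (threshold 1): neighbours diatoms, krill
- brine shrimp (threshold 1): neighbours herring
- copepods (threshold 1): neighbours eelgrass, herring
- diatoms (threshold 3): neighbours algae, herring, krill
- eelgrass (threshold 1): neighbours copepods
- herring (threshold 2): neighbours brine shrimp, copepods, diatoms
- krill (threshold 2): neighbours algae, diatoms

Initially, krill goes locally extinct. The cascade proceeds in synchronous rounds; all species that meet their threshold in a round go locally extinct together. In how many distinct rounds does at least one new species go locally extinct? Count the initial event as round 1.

Round 1 — krill goes locally extinct (initial).
Round 2 — checking thresholds:
  algae: 1 of 2 neighbours ≥ 1, goes locally extinct.
  diatoms: 1 of 3 neighbours < 3, not yet.
Round 3 — no new extinctions; cascade stops.

2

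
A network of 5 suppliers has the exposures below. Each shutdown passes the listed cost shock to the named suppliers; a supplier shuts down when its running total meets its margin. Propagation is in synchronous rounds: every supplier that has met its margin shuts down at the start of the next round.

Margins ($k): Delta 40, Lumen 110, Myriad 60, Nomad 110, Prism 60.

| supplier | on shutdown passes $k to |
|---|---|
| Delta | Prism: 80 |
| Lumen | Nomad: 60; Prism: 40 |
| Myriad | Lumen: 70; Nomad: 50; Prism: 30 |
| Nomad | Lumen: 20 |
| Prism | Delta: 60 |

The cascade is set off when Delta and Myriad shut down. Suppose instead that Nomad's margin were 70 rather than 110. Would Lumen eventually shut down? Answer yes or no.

no

With Nomad's margin at 70:
Round 1 — Delta, Myriad shut down (initial).
  Lumen: +70 → 70 < 110
  Nomad: +50 → 50 < 70
  Prism: +80+30 → 110 ≥ 60
Round 2 — Prism shuts down.
No further shutdowns.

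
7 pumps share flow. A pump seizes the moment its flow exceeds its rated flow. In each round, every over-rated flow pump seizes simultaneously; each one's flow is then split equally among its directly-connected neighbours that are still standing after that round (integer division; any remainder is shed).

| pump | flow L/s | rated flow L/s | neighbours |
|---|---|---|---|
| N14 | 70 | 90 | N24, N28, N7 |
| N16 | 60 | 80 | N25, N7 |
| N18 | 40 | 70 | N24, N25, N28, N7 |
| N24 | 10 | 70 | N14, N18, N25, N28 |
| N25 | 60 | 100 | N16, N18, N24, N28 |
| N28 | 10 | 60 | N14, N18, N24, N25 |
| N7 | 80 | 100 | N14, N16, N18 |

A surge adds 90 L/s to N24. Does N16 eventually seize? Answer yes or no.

yes

Round 1 — N24 at 100 > 70. N24 seizes.
  N24 sheds 100 L/s to N14, N18, N25, N28: 25 each.
    N14: 70+25 = 95 > 90
    N18: 40+25 = 65 ≤ 70
    N25: 60+25 = 85 ≤ 100
    N28: 10+25 = 35 ≤ 60
Round 2 — N14 seizes.
  N14 sheds 95 L/s to N28, N7: 47 each (1 lost).
    N28: 35+47 = 82 > 60
    N7: 80+47 = 127 > 100
Round 3 — N28, N7 seize.
  N28 sheds 82 L/s to N18, N25: 41 each.
    N18: 65+41 = 106 > 70
    N25: 85+41 = 126 > 100
  N7 sheds 127 L/s to N16, N18: 63 each (1 lost).
    N16: 60+63 = 123 > 80
    N18: 106+63 = 169 > 70
Round 4 — N16, N18, N25 seize.
  N16 sheds 123 L/s: no online neighbours, lost.
  N18 sheds 169 L/s: no online neighbours, lost.
  N25 sheds 126 L/s: no online neighbours, lost.
No further seizures.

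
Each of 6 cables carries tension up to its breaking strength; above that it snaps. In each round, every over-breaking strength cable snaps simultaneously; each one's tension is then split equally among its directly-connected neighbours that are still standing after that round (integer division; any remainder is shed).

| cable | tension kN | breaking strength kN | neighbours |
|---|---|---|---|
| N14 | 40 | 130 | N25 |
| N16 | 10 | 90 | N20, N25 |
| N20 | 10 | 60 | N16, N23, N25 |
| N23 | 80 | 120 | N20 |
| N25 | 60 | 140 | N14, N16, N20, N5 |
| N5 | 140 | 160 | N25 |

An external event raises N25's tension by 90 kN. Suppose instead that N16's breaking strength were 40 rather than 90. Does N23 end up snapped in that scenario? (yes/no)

With N16's breaking strength at 40:
Round 1 — N25 at 150 > 140. N25 snaps.
  N25 sheds 150 kN to N14, N16, N20, N5: 37 each (2 lost).
    N14: 40+37 = 77 ≤ 130
    N16: 10+37 = 47 > 40
    N20: 10+37 = 47 ≤ 60
    N5: 140+37 = 177 > 160
Round 2 — N16, N5 snap.
  N16 sheds 47 kN to N20: 47 each.
    N20: 47+47 = 94 > 60
  N5 sheds 177 kN: no online neighbours, lost.
Round 3 — N20 snaps.
  N20 sheds 94 kN to N23: 94 each.
    N23: 80+94 = 174 > 120
Round 4 — N23 snaps.
  N23 sheds 174 kN: no online neighbours, lost.
No further breaks.

yes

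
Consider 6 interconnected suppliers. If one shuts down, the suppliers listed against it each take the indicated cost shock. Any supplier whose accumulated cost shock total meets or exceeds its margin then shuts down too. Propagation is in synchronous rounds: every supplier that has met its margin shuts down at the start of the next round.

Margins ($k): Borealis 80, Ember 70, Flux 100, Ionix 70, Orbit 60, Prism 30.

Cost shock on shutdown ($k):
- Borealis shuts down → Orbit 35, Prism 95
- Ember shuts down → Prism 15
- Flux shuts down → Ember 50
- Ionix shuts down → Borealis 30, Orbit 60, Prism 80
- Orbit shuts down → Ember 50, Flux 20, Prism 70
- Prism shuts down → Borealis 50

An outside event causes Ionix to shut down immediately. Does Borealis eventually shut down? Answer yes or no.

Round 1 — Ionix shuts down (initial).
  Borealis: +30 → 30 < 80
  Orbit: +60 → 60 ≥ 60
  Prism: +80 → 80 ≥ 30
Round 2 — Orbit, Prism shut down.
  Borealis: +50 → 80 ≥ 80
  Ember: +50 → 50 < 70
  Flux: +20 → 20 < 100
Round 3 — Borealis shuts down.
No further shutdowns.

yes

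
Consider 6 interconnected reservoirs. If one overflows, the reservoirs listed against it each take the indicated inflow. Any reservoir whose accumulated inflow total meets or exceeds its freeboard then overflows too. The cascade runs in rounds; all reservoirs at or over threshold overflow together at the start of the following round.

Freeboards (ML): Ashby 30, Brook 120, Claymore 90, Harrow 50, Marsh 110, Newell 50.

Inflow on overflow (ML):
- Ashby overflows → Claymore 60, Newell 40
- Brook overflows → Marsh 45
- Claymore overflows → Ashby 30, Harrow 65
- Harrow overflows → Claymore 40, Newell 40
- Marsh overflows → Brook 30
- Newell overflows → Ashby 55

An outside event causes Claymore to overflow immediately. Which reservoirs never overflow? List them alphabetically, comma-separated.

Round 1 — Claymore overflows (initial).
  Ashby: +30 → 30 ≥ 30
  Harrow: +65 → 65 ≥ 50
Round 2 — Ashby, Harrow overflow.
  Newell: +40+40 → 80 ≥ 50
Round 3 — Newell overflows.
No further overflows.

Brook, Marsh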